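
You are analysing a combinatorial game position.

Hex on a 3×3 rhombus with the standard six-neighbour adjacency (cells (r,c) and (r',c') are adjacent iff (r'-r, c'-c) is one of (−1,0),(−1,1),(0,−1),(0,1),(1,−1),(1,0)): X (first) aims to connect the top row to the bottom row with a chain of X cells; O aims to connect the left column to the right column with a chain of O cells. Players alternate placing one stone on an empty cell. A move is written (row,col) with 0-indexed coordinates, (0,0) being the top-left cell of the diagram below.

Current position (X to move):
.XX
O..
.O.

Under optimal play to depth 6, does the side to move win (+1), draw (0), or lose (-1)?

value(.XX/O../.O., X) = -1

p1 X@[.XX/O../.O.]: (0,0)[XXX/O../.O.]-1* (1,1)[.XX/OX./.O.]-1 (1,2)[.XX/O.X/.O.]-1 (2,0)[.XX/O../XO.]-1 (2,2)[.XX/O../.OX]-1
p2 O@[XXX/O../.O.]: (1,1)[XXX/OO./.O.]+1* (1,2)[XXX/O.O/.O.]+1 (2,0)[XXX/O../OO.]+1 (2,2)[XXX/O../.OO]+1
p3 X@[XXX/OO./.O.]: (1,2)[XXX/OOX/.O.]-1* (2,0)[XXX/OO./XO.]-1 (2,2)[XXX/OO./.OX]-1
p4 O@[XXX/OOX/.O.]: (2,0)[XXX/OOX/OO.]-1 (2,2)[XXX/OOX/.OO]+1*
p5 X@[XXX/OOX/.OO] terminal -1; root [.XX/O../.O.] d6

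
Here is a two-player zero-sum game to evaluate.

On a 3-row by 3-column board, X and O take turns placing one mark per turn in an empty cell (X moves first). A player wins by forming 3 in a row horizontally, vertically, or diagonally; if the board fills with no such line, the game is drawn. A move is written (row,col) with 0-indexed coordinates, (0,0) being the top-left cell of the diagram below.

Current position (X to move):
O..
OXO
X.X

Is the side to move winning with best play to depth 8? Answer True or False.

X winning at [O../OXO/X.X]: True

[O../OXO/X.X] X move#1: (0,1):+1/OX./OXO/X.X*, (0,2):+1/O.X/OXO/X.X, (2,1):+1/O../OXO/XXX
[OX./OXO/X.X] O move#2: (0,2):-1/OXO/OXO/X.X*, (2,1):-1/OX./OXO/XOX
[OXO/OXO/X.X] X move#3: (2,1):+1/OXO/OXO/XXX*
[OXO/OXO/XXX] end (terminal -1, O#4); searched O../OXO/X.X to 8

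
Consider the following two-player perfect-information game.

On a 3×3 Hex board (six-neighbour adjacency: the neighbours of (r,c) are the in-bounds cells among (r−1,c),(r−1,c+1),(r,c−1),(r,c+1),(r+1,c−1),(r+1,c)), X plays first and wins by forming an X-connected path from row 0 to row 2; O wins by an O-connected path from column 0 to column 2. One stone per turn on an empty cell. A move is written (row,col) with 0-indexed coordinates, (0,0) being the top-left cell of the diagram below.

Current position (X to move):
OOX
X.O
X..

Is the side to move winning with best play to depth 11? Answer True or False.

[OOX/X.O/X..] X move#1: (1,1):+1/OOX/XXO/X..*, (2,1):-1/OOX/X.O/XX., (2,2):-1/OOX/X.O/X.X
[OOX/XXO/X..] end (terminal -1, O#2); searched OOX/X.O/X.. to 11

X winning at [OOX/X.O/X..]: True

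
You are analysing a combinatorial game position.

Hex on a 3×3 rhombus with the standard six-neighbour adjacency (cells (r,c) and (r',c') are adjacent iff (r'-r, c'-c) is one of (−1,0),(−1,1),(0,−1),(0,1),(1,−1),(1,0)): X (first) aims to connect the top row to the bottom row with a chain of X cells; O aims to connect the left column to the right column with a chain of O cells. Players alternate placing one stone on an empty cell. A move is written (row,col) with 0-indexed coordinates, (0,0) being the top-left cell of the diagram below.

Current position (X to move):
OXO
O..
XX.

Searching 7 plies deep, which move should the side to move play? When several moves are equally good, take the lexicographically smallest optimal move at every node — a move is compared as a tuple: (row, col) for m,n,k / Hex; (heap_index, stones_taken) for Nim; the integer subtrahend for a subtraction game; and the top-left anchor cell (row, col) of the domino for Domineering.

p1 X@[OXO/O../XX.]: (1,1)[OXO/OX./XX.]+1* (1,2)[OXO/O.X/XX.]-1 (2,2)[OXO/O../XXX]-1
p2 O@[OXO/OX./XX.] terminal -1; root [OXO/O../XX.] d7

X's best at [OXO/O../XX.]: (1,1)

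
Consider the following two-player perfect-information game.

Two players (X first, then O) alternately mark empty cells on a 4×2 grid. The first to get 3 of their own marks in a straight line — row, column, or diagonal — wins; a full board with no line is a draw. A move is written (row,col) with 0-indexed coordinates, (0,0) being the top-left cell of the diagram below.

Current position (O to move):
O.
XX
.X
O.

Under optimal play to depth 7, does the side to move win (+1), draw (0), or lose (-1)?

ply 1, O at O./XX/.X/O. | (0,1)=-1→OO/XX/.X/O.*; (2,0)=-1→O./XX/OX/O.; (3,1)=-1→O./XX/.X/OO
ply 2, X at OO/XX/.X/O. | (2,0)=+0→OO/XX/XX/O.; (3,1)=+1→OO/XX/.X/OX*
ply 3: OO/XX/.X/OX is terminal -1 (O); from O./XX/.X/O. depth 7

value(O./XX/.X/O., O) = -1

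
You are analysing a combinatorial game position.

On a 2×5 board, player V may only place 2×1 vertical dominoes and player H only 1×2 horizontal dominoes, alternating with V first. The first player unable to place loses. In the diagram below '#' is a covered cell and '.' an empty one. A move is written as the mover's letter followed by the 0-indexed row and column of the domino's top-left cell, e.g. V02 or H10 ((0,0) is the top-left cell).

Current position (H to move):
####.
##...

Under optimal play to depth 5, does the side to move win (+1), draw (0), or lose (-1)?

value(####./##..., H) = +1

p1 H@[####./##...]: H12[####./####.]-1 H13[####./##.##]+1*
p2 V@[####./##.##] terminal -1; root [####./##...] d5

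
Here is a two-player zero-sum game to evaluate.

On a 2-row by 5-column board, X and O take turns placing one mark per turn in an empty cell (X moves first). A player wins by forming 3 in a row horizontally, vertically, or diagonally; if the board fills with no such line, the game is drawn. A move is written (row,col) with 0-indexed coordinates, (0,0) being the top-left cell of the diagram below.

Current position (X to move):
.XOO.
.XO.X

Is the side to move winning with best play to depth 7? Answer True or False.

X winning at [.XOO./.XO.X]: False

ply 1, X at .XOO./.XO.X | (0,0)=-1→XXOO./.XO.X; (0,4)=+0→.XOOX/.XO.X*; (1,0)=-1→.XOO./XXO.X; (1,3)=-1→.XOO./.XOXX
ply 2, O at .XOOX/.XO.X | (0,0)=+0→OXOOX/.XO.X*; (1,0)=+0→.XOOX/OXO.X; (1,3)=+0→.XOOX/.XOOX
ply 3, X at OXOOX/.XO.X | (1,0)=+0→OXOOX/XXO.X*; (1,3)=+0→OXOOX/.XOXX
ply 4, O at OXOOX/XXO.X | (1,3)=+0→OXOOX/XXOOX*
ply 5: OXOOX/XXOOX is terminal +0 (X); from .XOO./.XO.X depth 7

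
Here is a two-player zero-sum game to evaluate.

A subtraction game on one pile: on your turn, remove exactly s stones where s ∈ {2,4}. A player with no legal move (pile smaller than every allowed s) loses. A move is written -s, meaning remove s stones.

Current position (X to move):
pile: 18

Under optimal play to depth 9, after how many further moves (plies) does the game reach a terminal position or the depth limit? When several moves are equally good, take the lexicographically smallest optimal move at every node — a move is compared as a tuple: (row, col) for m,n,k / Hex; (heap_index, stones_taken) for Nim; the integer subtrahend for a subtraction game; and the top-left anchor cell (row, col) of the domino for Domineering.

[18] X move#1: -2:-1/16*, -4:-1/14
[16] O move#2: -2:-1/14, -4:+1/12*
[12] X move#3: -2:-1/10*, -4:-1/8
[10] O move#4: -2:-1/8, -4:+1/6*
[6] X move#5: -2:-1/4*, -4:-1/2
[4] O move#6: -2:-1/2, -4:+1/0*
[0] end (terminal -1, X#7); searched 18 to 9

PV length from [18]: 6 plies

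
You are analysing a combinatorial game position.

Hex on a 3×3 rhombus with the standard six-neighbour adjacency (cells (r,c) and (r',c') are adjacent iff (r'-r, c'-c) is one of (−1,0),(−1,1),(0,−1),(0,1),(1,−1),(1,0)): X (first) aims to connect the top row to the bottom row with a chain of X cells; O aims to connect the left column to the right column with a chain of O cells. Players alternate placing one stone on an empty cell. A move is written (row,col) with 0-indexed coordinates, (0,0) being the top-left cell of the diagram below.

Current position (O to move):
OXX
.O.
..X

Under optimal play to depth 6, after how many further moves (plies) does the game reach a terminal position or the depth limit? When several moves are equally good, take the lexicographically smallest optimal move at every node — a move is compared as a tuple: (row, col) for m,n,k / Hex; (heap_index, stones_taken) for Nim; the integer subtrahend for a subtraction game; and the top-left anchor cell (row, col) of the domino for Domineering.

[OXX/.O./..X] O move#1: (1,0):-1/OXX/OO./..X, (1,2):+1/OXX/.OO/..X*, (2,0):-1/OXX/.O./O.X, (2,1):-1/OXX/.O./.OX
[OXX/.OO/..X] X move#2: (1,0):-1/OXX/XOO/..X*, (2,0):-1/OXX/.OO/X.X, (2,1):-1/OXX/.OO/.XX
[OXX/XOO/..X] O move#3: (2,0):+1/OXX/XOO/O.X*, (2,1):-1/OXX/XOO/.OX
[OXX/XOO/O.X] end (terminal -1, X#4); searched OXX/.O./..X to 6

PV length from [OXX/.O./..X]: 3 plies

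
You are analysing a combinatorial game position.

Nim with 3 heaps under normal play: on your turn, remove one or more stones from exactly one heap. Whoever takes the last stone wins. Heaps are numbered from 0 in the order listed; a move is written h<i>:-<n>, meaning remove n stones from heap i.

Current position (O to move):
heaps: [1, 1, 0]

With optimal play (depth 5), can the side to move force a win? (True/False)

p1 O@[(1,1,0)]: h0:-1[(0,1,0)]-1* h1:-1[(1,0,0)]-1
p2 X@[(0,1,0)]: h1:-1[(0,0,0)]+1*
p3 O@[(0,0,0)] terminal -1; root [(1,1,0)] d5

O winning at [(1,1,0)]: False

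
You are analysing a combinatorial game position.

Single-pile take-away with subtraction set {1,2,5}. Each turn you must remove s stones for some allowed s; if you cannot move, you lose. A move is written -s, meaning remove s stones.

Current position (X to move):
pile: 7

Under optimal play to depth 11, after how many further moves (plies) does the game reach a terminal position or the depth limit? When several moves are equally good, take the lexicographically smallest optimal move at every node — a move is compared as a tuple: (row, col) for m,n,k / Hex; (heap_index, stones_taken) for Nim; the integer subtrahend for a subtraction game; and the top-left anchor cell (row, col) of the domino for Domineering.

PV length from [7]: 5 plies

[7] X move#1: -1:+1/6*, -2:-1/5, -5:-1/2
[6] O move#2: -1:-1/5*, -2:-1/4, -5:-1/1
[5] X move#3: -1:-1/4, -2:+1/3*, -5:+1/0
[3] O move#4: -1:-1/2*, -2:-1/1
[2] X move#5: -1:-1/1, -2:+1/0*
[0] end (terminal -1, O#6); searched 7 to 11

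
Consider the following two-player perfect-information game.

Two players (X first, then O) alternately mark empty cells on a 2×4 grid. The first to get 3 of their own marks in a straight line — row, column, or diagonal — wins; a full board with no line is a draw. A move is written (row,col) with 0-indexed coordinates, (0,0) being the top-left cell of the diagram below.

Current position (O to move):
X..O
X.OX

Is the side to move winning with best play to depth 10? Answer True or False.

O winning at [X..O/X.OX]: False

p1 O@[X..O/X.OX]: (0,1)[XO.O/X.OX]+0* (0,2)[X.OO/X.OX]+0 (1,1)[X..O/XOOX]+0
p2 X@[XO.O/X.OX]: (0,2)[XOXO/X.OX]+0* (1,1)[XO.O/XXOX]-1
p3 O@[XOXO/X.OX]: (1,1)[XOXO/XOOX]+0*
p4 X@[XOXO/XOOX] terminal +0; root [X..O/X.OX] d10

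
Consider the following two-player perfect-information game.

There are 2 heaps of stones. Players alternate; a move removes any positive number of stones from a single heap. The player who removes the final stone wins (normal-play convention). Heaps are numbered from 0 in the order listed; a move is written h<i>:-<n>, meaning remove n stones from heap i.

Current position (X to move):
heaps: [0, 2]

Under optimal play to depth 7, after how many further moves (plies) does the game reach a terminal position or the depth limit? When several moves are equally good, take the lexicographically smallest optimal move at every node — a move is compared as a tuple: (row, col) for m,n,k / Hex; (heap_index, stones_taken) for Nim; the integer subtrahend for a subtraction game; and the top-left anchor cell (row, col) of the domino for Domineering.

[(0,2)] X move#1: h1:-1:-1/(0,1), h1:-2:+1/(0,0)*
[(0,0)] end (terminal -1, O#2); searched (0,2) to 7

PV length from [(0,2)]: 1 ply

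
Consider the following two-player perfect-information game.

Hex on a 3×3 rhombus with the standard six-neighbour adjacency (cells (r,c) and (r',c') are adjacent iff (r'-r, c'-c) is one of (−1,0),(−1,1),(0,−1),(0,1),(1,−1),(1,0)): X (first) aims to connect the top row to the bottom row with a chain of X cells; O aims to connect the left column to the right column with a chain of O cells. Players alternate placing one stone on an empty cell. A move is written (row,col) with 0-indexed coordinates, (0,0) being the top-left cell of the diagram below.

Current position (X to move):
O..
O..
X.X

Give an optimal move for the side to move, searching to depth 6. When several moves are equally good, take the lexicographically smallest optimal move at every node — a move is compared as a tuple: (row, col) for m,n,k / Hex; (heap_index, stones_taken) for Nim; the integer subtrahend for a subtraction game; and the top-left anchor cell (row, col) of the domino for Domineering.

X's best at [O../O../X.X]: (0,2)

p1 X@[O../O../X.X]: (0,1)[OX./O../X.X]-1 (0,2)[O.X/O../X.X]+1* (1,1)[O../OX./X.X]+1 (1,2)[O../O.X/X.X]-1 (2,1)[O../O../XXX]-1
p2 O@[O.X/O../X.X]: (0,1)[OOX/O../X.X]-1* (1,1)[O.X/OO./X.X]-1 (1,2)[O.X/O.O/X.X]-1 (2,1)[O.X/O../XOX]-1
p3 X@[OOX/O../X.X]: (1,1)[OOX/OX./X.X]+1* (1,2)[OOX/O.X/X.X]+1 (2,1)[OOX/O../XXX]+1
p4 O@[OOX/OX./X.X] terminal -1; root [O../O../X.X] d6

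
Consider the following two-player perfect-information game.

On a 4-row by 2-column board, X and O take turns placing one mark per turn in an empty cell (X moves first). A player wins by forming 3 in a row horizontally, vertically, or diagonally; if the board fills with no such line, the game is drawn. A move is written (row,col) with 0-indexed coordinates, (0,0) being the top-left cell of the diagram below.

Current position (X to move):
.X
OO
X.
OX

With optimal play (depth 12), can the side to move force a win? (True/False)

X winning at [.X/OO/X./OX]: False

p1 X@[.X/OO/X./OX]: (0,0)[XX/OO/X./OX]+0* (2,1)[.X/OO/XX/OX]+0
p2 O@[XX/OO/X./OX]: (2,1)[XX/OO/XO/OX]+0*
p3 X@[XX/OO/XO/OX] terminal +0; root [.X/OO/X./OX] d12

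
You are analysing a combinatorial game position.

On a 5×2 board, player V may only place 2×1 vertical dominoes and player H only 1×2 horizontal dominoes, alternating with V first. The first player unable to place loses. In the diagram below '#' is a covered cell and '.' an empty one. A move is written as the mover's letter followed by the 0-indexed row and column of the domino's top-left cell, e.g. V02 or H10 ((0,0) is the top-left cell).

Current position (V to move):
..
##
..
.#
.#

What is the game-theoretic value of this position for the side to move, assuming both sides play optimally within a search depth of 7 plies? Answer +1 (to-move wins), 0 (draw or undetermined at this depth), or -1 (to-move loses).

value(../##/../.#/.#, V) = -1

ply 1, V at ../##/../.#/.# | V20=-1→../##/#./##/.#*; V30=-1→../##/../##/##
ply 2, H at ../##/#./##/.# | H00=+1→##/##/#./##/.#*
ply 3: ##/##/#./##/.# is terminal -1 (V); from ../##/../.#/.# depth 7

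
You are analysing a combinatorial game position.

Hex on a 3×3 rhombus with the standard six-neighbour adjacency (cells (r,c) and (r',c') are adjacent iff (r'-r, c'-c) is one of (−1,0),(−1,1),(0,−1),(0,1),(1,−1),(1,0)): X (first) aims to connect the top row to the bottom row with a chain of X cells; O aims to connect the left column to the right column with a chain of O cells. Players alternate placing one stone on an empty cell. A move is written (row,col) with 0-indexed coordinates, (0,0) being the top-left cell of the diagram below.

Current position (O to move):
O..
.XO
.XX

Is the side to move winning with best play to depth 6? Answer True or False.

[O../.XO/.XX] O move#1: (0,1):-1/OO./.XO/.XX*, (0,2):-1/O.O/.XO/.XX, (1,0):-1/O../OXO/.XX, (2,0):-1/O../.XO/OXX
[OO./.XO/.XX] X move#2: (0,2):+1/OOX/.XO/.XX*, (1,0):-1/OO./XXO/.XX, (2,0):-1/OO./.XO/XXX
[OOX/.XO/.XX] end (terminal -1, O#3); searched O../.XO/.XX to 6

O winning at [O../.XO/.XX]: False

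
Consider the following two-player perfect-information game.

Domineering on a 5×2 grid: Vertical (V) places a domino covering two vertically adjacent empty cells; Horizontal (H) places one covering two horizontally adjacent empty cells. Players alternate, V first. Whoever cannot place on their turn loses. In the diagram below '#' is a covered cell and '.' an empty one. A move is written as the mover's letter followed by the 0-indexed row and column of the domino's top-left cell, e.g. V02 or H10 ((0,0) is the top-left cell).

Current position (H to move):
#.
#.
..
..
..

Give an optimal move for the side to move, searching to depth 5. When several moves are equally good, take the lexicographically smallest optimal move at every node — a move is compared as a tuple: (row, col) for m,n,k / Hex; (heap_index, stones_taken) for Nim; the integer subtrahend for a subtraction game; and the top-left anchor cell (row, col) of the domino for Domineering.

p1 H@[#./#./../../..]: H20[#./#./##/../..]-1 H30[#./#./../##/..]+1* H40[#./#./../../##]-1
p2 V@[#./#./../##/..]: V01[##/##/../##/..]-1* V11[#./##/.#/##/..]-1
p3 H@[##/##/../##/..]: H20[##/##/##/##/..]+1* H40[##/##/../##/##]+1
p4 V@[##/##/##/##/..] terminal -1; root [#./#./../../..] d5

H's best at [#./#./../../..]: H30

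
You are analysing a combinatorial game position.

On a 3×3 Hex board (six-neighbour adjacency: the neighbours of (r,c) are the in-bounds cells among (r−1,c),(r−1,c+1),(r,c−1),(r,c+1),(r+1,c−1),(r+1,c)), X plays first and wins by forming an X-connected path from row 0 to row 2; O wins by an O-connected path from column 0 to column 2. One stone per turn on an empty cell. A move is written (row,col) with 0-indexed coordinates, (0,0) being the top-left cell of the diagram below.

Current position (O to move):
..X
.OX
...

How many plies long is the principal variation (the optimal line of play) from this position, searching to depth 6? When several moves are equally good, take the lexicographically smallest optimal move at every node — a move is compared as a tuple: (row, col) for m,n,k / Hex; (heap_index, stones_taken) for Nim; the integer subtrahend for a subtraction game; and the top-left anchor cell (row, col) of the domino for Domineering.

ply 1, O at ..X/.OX/... | (0,0)=-1→O.X/.OX/...*; (0,1)=-1→.OX/.OX/...; (1,0)=-1→..X/OOX/...; (2,0)=-1→..X/.OX/O..; (2,1)=-1→..X/.OX/.O.; (2,2)=-1→..X/.OX/..O
ply 2, X at O.X/.OX/... | (0,1)=+1→OXX/.OX/...*; (1,0)=+1→O.X/XOX/...; (2,0)=+1→O.X/.OX/X..; (2,1)=+1→O.X/.OX/.X.; (2,2)=+1→O.X/.OX/..X
ply 3, O at OXX/.OX/... | (1,0)=-1→OXX/OOX/...*; (2,0)=-1→OXX/.OX/O..; (2,1)=-1→OXX/.OX/.O.; (2,2)=-1→OXX/.OX/..O
ply 4, X at OXX/OOX/... | (2,0)=+1→OXX/OOX/X..*; (2,1)=+1→OXX/OOX/.X.; (2,2)=+1→OXX/OOX/..X
ply 5, O at OXX/OOX/X.. | (2,1)=-1→OXX/OOX/XO.*; (2,2)=-1→OXX/OOX/X.O
ply 6, X at OXX/OOX/XO. | (2,2)=+1→OXX/OOX/XOX*
ply 7: OXX/OOX/XOX is terminal -1 (O); from ..X/.OX/... depth 6

PV length from [..X/.OX/...]: 6 plies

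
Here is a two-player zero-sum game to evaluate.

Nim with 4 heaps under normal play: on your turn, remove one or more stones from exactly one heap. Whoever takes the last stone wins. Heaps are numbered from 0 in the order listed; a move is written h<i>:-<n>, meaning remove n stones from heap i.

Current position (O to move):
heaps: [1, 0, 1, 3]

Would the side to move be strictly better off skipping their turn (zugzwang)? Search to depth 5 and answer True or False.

p1 O@[(1,0,1,3)]: h0:-1[(0,0,1,3)]-1 h2:-1[(1,0,0,3)]-1 h3:-1[(1,0,1,2)]-1 h3:-2[(1,0,1,1)]-1 h3:-3[(1,0,1,0)]+1*
p2 X@[(1,0,1,0)]: h0:-1[(0,0,1,0)]-1* h2:-1[(1,0,0,0)]-1
p3 O@[(0,0,1,0)]: h2:-1[(0,0,0,0)]+1*
p4 X@[(0,0,0,0)] terminal -1; root [(1,0,1,3)] d5
pass branch (X moves first from the same position):
  | p1 X@[(1,0,1,3)]: h0:-1[(0,0,1,3)]-1 h2:-1[(1,0,0,3)]-1 h3:-1[(1,0,1,2)]-1 h3:-2[(1,0,1,1)]-1 h3:-3[(1,0,1,0)]+1*
  | p2 O@[(1,0,1,0)]: h0:-1[(0,0,1,0)]-1* h2:-1[(1,0,0,0)]-1
  | p3 X@[(0,0,1,0)]: h2:-1[(0,0,0,0)]+1*
  | p4 O@[(0,0,0,0)] terminal -1; root [(1,0,1,3)] d5
O moving scores +1; O passing scores -1

zugzwang((1,0,1,3), O) = False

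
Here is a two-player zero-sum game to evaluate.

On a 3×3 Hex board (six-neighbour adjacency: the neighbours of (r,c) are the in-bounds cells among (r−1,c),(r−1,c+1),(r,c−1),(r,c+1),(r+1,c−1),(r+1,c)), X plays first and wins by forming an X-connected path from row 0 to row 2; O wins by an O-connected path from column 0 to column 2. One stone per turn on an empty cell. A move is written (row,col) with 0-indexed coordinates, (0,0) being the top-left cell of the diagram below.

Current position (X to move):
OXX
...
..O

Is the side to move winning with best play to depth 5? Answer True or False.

X winning at [OXX/.../..O]: True

ply 1, X at OXX/.../..O | (1,0)=+1→OXX/X../..O*; (1,1)=+1→OXX/.X./..O; (1,2)=+1→OXX/..X/..O; (2,0)=+1→OXX/.../X.O; (2,1)=+1→OXX/.../.XO
ply 2, O at OXX/X../..O | (1,1)=-1→OXX/XO./..O*; (1,2)=-1→OXX/X.O/..O; (2,0)=-1→OXX/X../O.O; (2,1)=-1→OXX/X../.OO
ply 3, X at OXX/XO./..O | (1,2)=+1→OXX/XOX/..O*; (2,0)=+1→OXX/XO./X.O; (2,1)=+1→OXX/XO./.XO
ply 4, O at OXX/XOX/..O | (2,0)=-1→OXX/XOX/O.O*; (2,1)=-1→OXX/XOX/.OO
ply 5, X at OXX/XOX/O.O | (2,1)=+1→OXX/XOX/OXO*
ply 6: OXX/XOX/OXO is terminal -1 (O); from OXX/.../..O depth 5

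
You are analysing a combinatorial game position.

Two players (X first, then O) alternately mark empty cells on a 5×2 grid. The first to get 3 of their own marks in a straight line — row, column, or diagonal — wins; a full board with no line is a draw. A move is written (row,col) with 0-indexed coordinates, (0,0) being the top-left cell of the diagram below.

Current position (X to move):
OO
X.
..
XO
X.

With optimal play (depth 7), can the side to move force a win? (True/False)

X winning at [OO/X./../XO/X.]: True

ply 1, X at OO/X./../XO/X. | (1,1)=+0→OO/XX/../XO/X.; (2,0)=+1→OO/X./X./XO/X.*; (2,1)=+0→OO/X./.X/XO/X.; (4,1)=+0→OO/X./../XO/XX
ply 2: OO/X./X./XO/X. is terminal -1 (O); from OO/X./../XO/X. depth 7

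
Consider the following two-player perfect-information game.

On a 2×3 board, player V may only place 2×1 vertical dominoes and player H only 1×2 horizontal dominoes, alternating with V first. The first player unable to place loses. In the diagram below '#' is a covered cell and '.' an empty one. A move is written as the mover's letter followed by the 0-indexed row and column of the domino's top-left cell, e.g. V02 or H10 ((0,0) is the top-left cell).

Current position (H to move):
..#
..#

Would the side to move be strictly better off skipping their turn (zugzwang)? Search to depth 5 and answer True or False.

ply 1, H at ..#/..# | H00=+1→###/..#*; H10=+1→..#/###
ply 2: ###/..# is terminal -1 (V); from ..#/..# depth 5
suppose H passes — search the same position with V to move:
pass> ply 1, V at ..#/..# | V00=+1→#.#/#.#*; V01=+1→.##/.##
pass> ply 2: #.#/#.# is terminal -1 (H); from ..#/..# depth 5
for H: play +1, pass -1

zugzwang(..#/..#, H) = False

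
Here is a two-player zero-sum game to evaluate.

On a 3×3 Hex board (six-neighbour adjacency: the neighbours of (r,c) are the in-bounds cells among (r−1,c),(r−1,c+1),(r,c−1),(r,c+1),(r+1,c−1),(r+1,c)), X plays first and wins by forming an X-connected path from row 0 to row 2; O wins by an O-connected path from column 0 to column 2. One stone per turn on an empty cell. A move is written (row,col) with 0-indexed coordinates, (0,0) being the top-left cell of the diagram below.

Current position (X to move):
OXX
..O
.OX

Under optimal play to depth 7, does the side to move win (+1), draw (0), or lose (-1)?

[OXX/..O/.OX] X move#1: (1,0):-1/OXX/X.O/.OX, (1,1):-1/OXX/.XO/.OX, (2,0):+1/OXX/..O/XOX*
[OXX/..O/XOX] O move#2: (1,0):-1/OXX/O.O/XOX*, (1,1):-1/OXX/.OO/XOX
[OXX/O.O/XOX] X move#3: (1,1):+1/OXX/OXO/XOX*
[OXX/OXO/XOX] end (terminal -1, O#4); searched OXX/..O/.OX to 7

value(OXX/..O/.OX, X) = +1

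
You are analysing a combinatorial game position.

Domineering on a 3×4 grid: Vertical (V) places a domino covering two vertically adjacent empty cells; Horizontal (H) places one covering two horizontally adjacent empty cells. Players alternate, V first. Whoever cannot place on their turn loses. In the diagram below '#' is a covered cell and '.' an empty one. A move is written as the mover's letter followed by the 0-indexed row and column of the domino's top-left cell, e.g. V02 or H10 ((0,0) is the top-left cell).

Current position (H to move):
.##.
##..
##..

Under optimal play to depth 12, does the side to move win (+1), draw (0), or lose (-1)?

[.##./##../##..] H move#1: H12:+1/.##./####/##..*, H22:-1/.##./##../####
[.##./####/##..] end (terminal -1, V#2); searched .##./##../##.. to 12

value(.##./##../##.., H) = +1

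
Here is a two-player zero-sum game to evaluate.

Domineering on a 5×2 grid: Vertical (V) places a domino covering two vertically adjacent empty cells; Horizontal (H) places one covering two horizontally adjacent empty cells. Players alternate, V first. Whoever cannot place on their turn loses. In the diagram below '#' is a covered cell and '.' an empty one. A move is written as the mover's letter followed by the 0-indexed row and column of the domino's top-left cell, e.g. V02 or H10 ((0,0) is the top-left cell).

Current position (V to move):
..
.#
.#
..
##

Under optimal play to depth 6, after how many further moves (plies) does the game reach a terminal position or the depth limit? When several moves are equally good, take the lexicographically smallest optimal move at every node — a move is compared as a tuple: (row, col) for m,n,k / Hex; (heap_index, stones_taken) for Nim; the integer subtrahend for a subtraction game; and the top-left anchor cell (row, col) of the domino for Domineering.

ply 1, V at ../.#/.#/../## | V00=-1→#./##/.#/../##*; V10=-1→../##/##/../##; V20=-1→../.#/##/#./##
ply 2, H at #./##/.#/../## | H30=+1→#./##/.#/##/##*
ply 3: #./##/.#/##/## is terminal -1 (V); from ../.#/.#/../## depth 6

PV length from [../.#/.#/../##]: 2 plies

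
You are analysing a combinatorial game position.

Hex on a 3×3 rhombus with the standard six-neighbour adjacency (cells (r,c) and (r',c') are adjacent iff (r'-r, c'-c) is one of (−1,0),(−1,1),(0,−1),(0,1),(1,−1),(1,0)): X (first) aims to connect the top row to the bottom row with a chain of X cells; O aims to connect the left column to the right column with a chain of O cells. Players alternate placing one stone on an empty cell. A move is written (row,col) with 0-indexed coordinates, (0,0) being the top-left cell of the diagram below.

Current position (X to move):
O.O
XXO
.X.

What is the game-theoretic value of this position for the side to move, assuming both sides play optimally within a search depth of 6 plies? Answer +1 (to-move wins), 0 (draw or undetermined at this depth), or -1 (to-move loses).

ply 1, X at O.O/XXO/.X. | (0,1)=+1→OXO/XXO/.X.*; (2,0)=-1→O.O/XXO/XX.; (2,2)=-1→O.O/XXO/.XX
ply 2: OXO/XXO/.X. is terminal -1 (O); from O.O/XXO/.X. depth 6

value(O.O/XXO/.X., X) = +1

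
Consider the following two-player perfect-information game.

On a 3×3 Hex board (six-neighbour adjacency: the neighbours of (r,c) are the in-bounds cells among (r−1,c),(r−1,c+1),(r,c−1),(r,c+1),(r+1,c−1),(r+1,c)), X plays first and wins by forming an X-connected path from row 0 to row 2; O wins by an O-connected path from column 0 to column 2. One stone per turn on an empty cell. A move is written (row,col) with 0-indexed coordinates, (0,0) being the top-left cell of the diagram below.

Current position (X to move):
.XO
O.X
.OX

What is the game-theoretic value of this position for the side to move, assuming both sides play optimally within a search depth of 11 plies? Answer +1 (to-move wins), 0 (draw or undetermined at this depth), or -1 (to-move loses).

value(.XO/O.X/.OX, X) = +1

ply 1, X at .XO/O.X/.OX | (0,0)=-1→XXO/O.X/.OX; (1,1)=+1→.XO/OXX/.OX*; (2,0)=-1→.XO/O.X/XOX
ply 2: .XO/OXX/.OX is terminal -1 (O); from .XO/O.X/.OX depth 11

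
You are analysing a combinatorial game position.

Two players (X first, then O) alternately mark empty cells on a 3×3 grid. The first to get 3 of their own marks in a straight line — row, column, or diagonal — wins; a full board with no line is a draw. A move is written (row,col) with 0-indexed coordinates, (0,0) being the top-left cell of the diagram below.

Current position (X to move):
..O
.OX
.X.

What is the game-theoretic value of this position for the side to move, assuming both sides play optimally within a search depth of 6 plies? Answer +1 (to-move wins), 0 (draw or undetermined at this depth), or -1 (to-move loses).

value(..O/.OX/.X., X) = 0

ply 1, X at ..O/.OX/.X. | (0,0)=-1→X.O/.OX/.X.; (0,1)=-1→.XO/.OX/.X.; (1,0)=-1→..O/XOX/.X.; (2,0)=+0→..O/.OX/XX.*; (2,2)=-1→..O/.OX/.XX
ply 2, O at ..O/.OX/XX. | (0,0)=-1→O.O/.OX/XX.; (0,1)=-1→.OO/.OX/XX.; (1,0)=-1→..O/OOX/XX.; (2,2)=+0→..O/.OX/XXO*
ply 3, X at ..O/.OX/XXO | (0,0)=+0→X.O/.OX/XXO*; (0,1)=-1→.XO/.OX/XXO; (1,0)=-1→..O/XOX/XXO
ply 4, O at X.O/.OX/XXO | (0,1)=-1→XOO/.OX/XXO; (1,0)=+0→X.O/OOX/XXO*
ply 5, X at X.O/OOX/XXO | (0,1)=+0→XXO/OOX/XXO*
ply 6: XXO/OOX/XXO is terminal +0 (O); from ..O/.OX/.X. depth 6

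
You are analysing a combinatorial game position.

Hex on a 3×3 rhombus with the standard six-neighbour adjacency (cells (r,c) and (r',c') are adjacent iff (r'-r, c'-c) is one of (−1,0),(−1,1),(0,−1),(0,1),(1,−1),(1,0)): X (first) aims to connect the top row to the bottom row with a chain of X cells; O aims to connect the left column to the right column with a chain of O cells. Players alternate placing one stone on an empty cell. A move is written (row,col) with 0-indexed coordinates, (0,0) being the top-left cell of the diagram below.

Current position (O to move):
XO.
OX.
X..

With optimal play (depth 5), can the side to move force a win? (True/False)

[XO./OX./X..] O move#1: (0,2):+1/XOO/OX./X..*, (1,2):-1/XO./OXO/X.., (2,1):-1/XO./OX./XO., (2,2):-1/XO./OX./X.O
[XOO/OX./X..] end (terminal -1, X#2); searched XO./OX./X.. to 5

O winning at [XO./OX./X..]: True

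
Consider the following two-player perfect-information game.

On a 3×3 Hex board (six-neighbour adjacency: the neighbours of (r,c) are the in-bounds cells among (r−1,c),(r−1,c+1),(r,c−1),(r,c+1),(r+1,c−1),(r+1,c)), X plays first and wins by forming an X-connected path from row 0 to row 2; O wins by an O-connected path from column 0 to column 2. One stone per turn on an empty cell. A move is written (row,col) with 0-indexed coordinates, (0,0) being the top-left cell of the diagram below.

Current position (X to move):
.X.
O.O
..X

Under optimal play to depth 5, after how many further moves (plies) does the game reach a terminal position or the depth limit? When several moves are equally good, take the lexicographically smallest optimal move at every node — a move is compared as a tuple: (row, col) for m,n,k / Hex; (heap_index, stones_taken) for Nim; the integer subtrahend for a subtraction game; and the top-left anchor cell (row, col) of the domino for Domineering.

PV length from [.X./O.O/..X]: 5 plies

p1 X@[.X./O.O/..X]: (0,0)[XX./O.O/..X]-1 (0,2)[.XX/O.O/..X]-1 (1,1)[.X./OXO/..X]+1* (2,0)[.X./O.O/X.X]-1 (2,1)[.X./O.O/.XX]-1
p2 O@[.X./OXO/..X]: (0,0)[OX./OXO/..X]-1* (0,2)[.XO/OXO/..X]-1 (2,0)[.X./OXO/O.X]-1 (2,1)[.X./OXO/.OX]-1
p3 X@[OX./OXO/..X]: (0,2)[OXX/OXO/..X]+1* (2,0)[OX./OXO/X.X]+1 (2,1)[OX./OXO/.XX]+1
p4 O@[OXX/OXO/..X]: (2,0)[OXX/OXO/O.X]-1* (2,1)[OXX/OXO/.OX]-1
p5 X@[OXX/OXO/O.X]: (2,1)[OXX/OXO/OXX]+1*
p6 O@[OXX/OXO/OXX] terminal -1; root [.X./O.O/..X] d5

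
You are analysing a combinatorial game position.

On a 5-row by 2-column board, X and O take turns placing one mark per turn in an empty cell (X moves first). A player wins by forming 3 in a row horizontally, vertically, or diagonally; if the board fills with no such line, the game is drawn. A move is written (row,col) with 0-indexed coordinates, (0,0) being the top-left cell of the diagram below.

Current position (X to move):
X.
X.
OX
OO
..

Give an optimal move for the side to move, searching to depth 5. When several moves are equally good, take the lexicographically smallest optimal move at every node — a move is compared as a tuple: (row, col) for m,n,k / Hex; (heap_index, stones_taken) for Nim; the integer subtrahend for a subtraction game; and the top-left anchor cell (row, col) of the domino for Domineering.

X's best at [X./X./OX/OO/..]: (4,0)

[X./X./OX/OO/..] X move#1: (0,1):-1/XX/X./OX/OO/.., (1,1):-1/X./XX/OX/OO/.., (4,0):+0/X./X./OX/OO/X.*, (4,1):-1/X./X./OX/OO/.X
[X./X./OX/OO/X.] O move#2: (0,1):+0/XO/X./OX/OO/X.*, (1,1):+0/X./XO/OX/OO/X., (4,1):+0/X./X./OX/OO/XO
[XO/X./OX/OO/X.] X move#3: (1,1):+0/XO/XX/OX/OO/X.*, (4,1):+0/XO/X./OX/OO/XX
[XO/XX/OX/OO/X.] O move#4: (4,1):+0/XO/XX/OX/OO/XO*
[XO/XX/OX/OO/XO] end (terminal +0, X#5); searched X./X./OX/OO/.. to 5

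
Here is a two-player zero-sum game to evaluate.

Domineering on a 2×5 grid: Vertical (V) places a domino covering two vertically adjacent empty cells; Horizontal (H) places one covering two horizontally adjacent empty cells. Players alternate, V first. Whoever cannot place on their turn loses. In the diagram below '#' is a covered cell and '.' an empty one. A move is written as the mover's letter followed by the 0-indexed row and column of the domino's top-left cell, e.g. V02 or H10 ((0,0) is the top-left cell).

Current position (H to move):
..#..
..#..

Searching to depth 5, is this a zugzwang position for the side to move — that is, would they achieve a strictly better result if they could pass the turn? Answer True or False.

ply 1, H at ..#../..#.. | H00=-1→###../..#..*; H03=-1→..###/..#..; H10=-1→..#../###..; H13=-1→..#../..###
ply 2, V at ###../..#.. | V03=+1→####./..##.*; V04=+1→###.#/..#.#
ply 3, H at ####./..##. | H10=-1→####./####.*
ply 4, V at ####./####. | V04=+1→#####/#####*
ply 5: #####/##### is terminal -1 (H); from ..#../..#.. depth 5
pass branch (V moves first from the same position):
  | ply 1, V at ..#../..#.. | V00=-1→#.#../#.#..*; V01=-1→.##../.##..; V03=-1→..##./..##.; V04=-1→..#.#/..#.#
  | ply 2, H at #.#../#.#.. | H03=+1→#.###/#.#..*; H13=+1→#.#../#.###
  | ply 3, V at #.###/#.#.. | V01=-1→#####/###..*
  | ply 4, H at #####/###.. | H13=+1→#####/#####*
  | ply 5: #####/##### is terminal -1 (V); from ..#../..#.. depth 5
H moving scores -1; H passing scores +1

zugzwang(..#../..#.., H) = True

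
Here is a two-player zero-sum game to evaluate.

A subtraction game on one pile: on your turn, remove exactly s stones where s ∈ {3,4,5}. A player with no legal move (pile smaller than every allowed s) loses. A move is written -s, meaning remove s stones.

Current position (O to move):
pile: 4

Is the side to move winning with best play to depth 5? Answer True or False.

ply 1, O at 4 | -3=+1→1*; -4=+1→0
ply 2: 1 is terminal -1 (X); from 4 depth 5

O winning at [4]: True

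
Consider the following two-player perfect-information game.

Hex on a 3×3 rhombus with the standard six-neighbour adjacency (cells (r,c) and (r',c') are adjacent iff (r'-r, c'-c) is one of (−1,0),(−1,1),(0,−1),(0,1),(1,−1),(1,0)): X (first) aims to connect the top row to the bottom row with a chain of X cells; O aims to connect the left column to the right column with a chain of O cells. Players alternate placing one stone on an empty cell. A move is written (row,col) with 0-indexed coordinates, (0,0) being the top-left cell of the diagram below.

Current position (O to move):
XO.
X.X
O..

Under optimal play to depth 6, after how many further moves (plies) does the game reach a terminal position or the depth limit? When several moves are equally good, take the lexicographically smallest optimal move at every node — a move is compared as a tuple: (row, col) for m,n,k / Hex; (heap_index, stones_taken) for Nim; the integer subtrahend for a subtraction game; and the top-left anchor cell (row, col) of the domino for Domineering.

PV length from [XO./X.X/O..]: 4 plies

p1 O@[XO./X.X/O..]: (0,2)[XOO/X.X/O..]-1* (1,1)[XO./XOX/O..]-1 (2,1)[XO./X.X/OO.]-1 (2,2)[XO./X.X/O.O]-1
p2 X@[XOO/X.X/O..]: (1,1)[XOO/XXX/O..]+1* (2,1)[XOO/X.X/OX.]-1 (2,2)[XOO/X.X/O.X]-1
p3 O@[XOO/XXX/O..]: (2,1)[XOO/XXX/OO.]-1* (2,2)[XOO/XXX/O.O]-1
p4 X@[XOO/XXX/OO.]: (2,2)[XOO/XXX/OOX]+1*
p5 O@[XOO/XXX/OOX] terminal -1; root [XO./X.X/O..] d6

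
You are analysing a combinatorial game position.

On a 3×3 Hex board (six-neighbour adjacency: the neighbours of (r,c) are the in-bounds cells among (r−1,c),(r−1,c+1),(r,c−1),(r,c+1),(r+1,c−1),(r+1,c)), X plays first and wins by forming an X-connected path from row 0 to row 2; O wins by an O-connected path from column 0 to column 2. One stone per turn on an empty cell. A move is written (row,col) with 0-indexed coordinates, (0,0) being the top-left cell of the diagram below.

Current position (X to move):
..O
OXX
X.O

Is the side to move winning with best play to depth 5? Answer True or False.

X winning at [..O/OXX/X.O]: True

p1 X@[..O/OXX/X.O]: (0,0)[X.O/OXX/X.O]-1 (0,1)[.XO/OXX/X.O]+1* (2,1)[..O/OXX/XXO]-1
p2 O@[.XO/OXX/X.O] terminal -1; root [..O/OXX/X.O] d5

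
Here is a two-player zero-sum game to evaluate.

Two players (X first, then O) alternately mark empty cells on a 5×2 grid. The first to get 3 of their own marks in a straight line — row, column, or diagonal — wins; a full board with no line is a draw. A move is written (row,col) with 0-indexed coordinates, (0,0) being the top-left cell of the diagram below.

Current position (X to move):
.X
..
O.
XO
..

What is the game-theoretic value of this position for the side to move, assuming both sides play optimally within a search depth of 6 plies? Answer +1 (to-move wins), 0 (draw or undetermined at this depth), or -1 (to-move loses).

value(.X/../O./XO/.., X) = 0

ply 1, X at .X/../O./XO/.. | (0,0)=-1→XX/../O./XO/..; (1,0)=-1→.X/X./O./XO/..; (1,1)=+0→.X/.X/O./XO/..*; (2,1)=+0→.X/../OX/XO/..; (4,0)=-1→.X/../O./XO/X.; (4,1)=+0→.X/../O./XO/.X
ply 2, O at .X/.X/O./XO/.. | (0,0)=-1→OX/.X/O./XO/..; (1,0)=-1→.X/OX/O./XO/..; (2,1)=+0→.X/.X/OO/XO/..*; (4,0)=-1→.X/.X/O./XO/O.; (4,1)=-1→.X/.X/O./XO/.O
ply 3, X at .X/.X/OO/XO/.. | (0,0)=-1→XX/.X/OO/XO/..; (1,0)=-1→.X/XX/OO/XO/..; (4,0)=-1→.X/.X/OO/XO/X.; (4,1)=+0→.X/.X/OO/XO/.X*
ply 4, O at .X/.X/OO/XO/.X | (0,0)=+0→OX/.X/OO/XO/.X*; (1,0)=+0→.X/OX/OO/XO/.X; (4,0)=+0→.X/.X/OO/XO/OX
ply 5, X at OX/.X/OO/XO/.X | (1,0)=+0→OX/XX/OO/XO/.X*; (4,0)=-1→OX/.X/OO/XO/XX
ply 6, O at OX/XX/OO/XO/.X | (4,0)=+0→OX/XX/OO/XO/OX*
ply 7: OX/XX/OO/XO/OX is terminal +0 (X); from .X/../O./XO/.. depth 6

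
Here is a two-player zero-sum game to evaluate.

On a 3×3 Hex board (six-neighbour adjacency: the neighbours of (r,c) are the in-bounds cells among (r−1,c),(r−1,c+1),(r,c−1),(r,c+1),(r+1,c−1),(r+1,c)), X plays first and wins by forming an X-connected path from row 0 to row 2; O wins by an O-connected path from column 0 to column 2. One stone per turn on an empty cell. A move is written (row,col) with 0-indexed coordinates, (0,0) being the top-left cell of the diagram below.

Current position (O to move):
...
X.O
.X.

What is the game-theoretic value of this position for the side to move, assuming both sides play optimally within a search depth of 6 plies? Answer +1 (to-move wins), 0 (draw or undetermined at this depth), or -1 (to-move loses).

p1 O@[.../X.O/.X.]: (0,0)[O../X.O/.X.]-1* (0,1)[.O./X.O/.X.]-1 (0,2)[..O/X.O/.X.]-1 (1,1)[.../XOO/.X.]-1 (2,0)[.../X.O/OX.]-1 (2,2)[.../X.O/.XO]-1
p2 X@[O../X.O/.X.]: (0,1)[OX./X.O/.X.]+1* (0,2)[O.X/X.O/.X.]-1 (1,1)[O../XXO/.X.]+1 (2,0)[O../X.O/XX.]-1 (2,2)[O../X.O/.XX]-1
p3 O@[OX./X.O/.X.]: (0,2)[OXO/X.O/.X.]-1* (1,1)[OX./XOO/.X.]-1 (2,0)[OX./X.O/OX.]-1 (2,2)[OX./X.O/.XO]-1
p4 X@[OXO/X.O/.X.]: (1,1)[OXO/XXO/.X.]+1* (2,0)[OXO/X.O/XX.]+1 (2,2)[OXO/X.O/.XX]+1
p5 O@[OXO/XXO/.X.] terminal -1; root [.../X.O/.X.] d6

value(.../X.O/.X., O) = -1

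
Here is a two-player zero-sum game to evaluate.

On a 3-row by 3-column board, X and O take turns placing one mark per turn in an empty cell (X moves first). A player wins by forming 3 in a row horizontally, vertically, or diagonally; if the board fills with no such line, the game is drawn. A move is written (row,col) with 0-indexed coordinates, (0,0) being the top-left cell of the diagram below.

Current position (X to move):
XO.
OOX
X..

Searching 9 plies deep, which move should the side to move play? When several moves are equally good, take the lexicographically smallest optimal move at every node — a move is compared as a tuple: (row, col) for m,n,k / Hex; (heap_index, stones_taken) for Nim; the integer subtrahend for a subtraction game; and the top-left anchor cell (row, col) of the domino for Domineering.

[XO./OOX/X..] X move#1: (0,2):-1/XOX/OOX/X.., (2,1):+0/XO./OOX/XX.*, (2,2):-1/XO./OOX/X.X
[XO./OOX/XX.] O move#2: (0,2):-1/XOO/OOX/XX., (2,2):+0/XO./OOX/XXO*
[XO./OOX/XXO] X move#3: (0,2):+0/XOX/OOX/XXO*
[XOX/OOX/XXO] end (terminal +0, O#4); searched XO./OOX/X.. to 9

X's best at [XO./OOX/X..]: (2,1)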